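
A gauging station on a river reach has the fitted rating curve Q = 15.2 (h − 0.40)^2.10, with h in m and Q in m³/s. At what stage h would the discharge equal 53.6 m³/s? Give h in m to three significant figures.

h − h₀ = (Q/C)^(1/b) = (53.6/15.2)^(1/2.10) = 1.822 m
h = 0.40 + 1.822 = 2.222 m

2.22 m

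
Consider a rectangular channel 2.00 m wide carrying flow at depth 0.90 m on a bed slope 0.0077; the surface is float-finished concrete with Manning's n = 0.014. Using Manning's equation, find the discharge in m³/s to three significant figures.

A = b·y = 2.00 × 0.90 = 1.800 m²
P = b + 2y = 2.00 + 2×0.90 = 3.800 m
R = A/P = 1.800/3.800 = 0.4737 m
Q = (1/n)·A·R^(2/3)·S^(1/2) = (1/0.014) × 1.800 × 0.4737^(2/3) × 0.0077^(1/2) = 6.856 m³/s

6.86 m³/s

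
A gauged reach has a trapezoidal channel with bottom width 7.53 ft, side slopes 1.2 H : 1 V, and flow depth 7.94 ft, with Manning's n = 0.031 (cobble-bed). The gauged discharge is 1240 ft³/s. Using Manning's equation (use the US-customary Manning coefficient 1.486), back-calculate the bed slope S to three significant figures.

A = (b + z·y)·y = (7.53 + 1.2×7.94)×7.94 = 135.4 ft²
P = b + 2y√(1+z²) = 7.53 + 2×7.94×√(1+1.2²) = 32.34 ft
R = A/P = 135.4/32.34 = 4.189 ft
S = (Q·n / (1.486·A·R^(2/3)))² = (1240×0.031 / (1.486×135.4×2.598))² = 0.005403

0.00540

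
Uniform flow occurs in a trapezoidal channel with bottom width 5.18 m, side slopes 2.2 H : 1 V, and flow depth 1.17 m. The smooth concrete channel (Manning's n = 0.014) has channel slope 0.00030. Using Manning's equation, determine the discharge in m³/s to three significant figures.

A = (b + z·y)·y = (5.18 + 2.2×1.17)×1.17 = 9.072 m²
P = b + 2y√(1+z²) = 5.18 + 2×1.17×√(1+2.2²) = 10.83 m
R = A/P = 9.072/10.83 = 0.8373 m
Q = (1/n)·A·R^(2/3)·S^(1/2) = (1/0.014) × 9.072 × 0.8373^(2/3) × 0.00030^(1/2) = 9.971 m³/s

9.97 m³/s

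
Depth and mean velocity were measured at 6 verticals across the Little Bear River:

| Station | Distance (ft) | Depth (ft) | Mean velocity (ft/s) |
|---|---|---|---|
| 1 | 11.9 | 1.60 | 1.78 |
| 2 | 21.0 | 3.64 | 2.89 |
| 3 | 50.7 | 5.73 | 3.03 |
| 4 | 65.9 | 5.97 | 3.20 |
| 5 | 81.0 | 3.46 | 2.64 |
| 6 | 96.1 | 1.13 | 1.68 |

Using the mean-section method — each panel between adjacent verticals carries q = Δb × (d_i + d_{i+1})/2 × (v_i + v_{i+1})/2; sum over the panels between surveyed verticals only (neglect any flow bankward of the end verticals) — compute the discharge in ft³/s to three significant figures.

Panel 1-2: Δb = 9.1 ft, d̄ = (1.60+3.64)/2 = 2.62, v̄ = (1.78+2.89)/2 = 2.335 → q = 9.1×2.62×2.335 = 55.67 ft³/s
Panel 2-3: Δb = 29.7 ft, d̄ = (3.64+5.73)/2 = 4.685, v̄ = (2.89+3.03)/2 = 2.96 → q = 29.7×4.685×2.96 = 411.9 ft³/s
Panel 3-4: Δb = 15.2 ft, d̄ = (5.73+5.97)/2 = 5.85, v̄ = (3.03+3.20)/2 = 3.115 → q = 15.2×5.85×3.115 = 277.0 ft³/s
Panel 4-5: Δb = 15.1 ft, d̄ = (5.97+3.46)/2 = 4.715, v̄ = (3.20+2.64)/2 = 2.92 → q = 15.1×4.715×2.92 = 207.9 ft³/s
Panel 5-6: Δb = 15.1 ft, d̄ = (3.46+1.13)/2 = 2.295, v̄ = (2.64+1.68)/2 = 2.16 → q = 15.1×2.295×2.16 = 74.85 ft³/s
Q = Σ q = 1027 ft³/s

1030 ft³/s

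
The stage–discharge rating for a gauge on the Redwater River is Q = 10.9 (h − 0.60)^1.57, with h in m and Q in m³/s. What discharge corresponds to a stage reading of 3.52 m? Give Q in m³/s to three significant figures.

58.6 m³/s

Q = 10.9 × (3.52 − 0.60)^1.57 = 10.9 × 2.92^1.57 = 58.62 m³/s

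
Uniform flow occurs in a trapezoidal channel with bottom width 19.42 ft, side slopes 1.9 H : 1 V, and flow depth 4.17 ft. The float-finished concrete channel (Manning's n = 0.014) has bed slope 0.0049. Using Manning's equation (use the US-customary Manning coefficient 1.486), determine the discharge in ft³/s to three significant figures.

A = (b + z·y)·y = (19.42 + 1.9×4.17)×4.17 = 114.0 ft²
P = b + 2y√(1+z²) = 19.42 + 2×4.17×√(1+1.9²) = 37.33 ft
R = A/P = 114.0/37.33 = 3.055 ft
Q = (1.486/n)·A·R^(2/3)·S^(1/2) = (1.486/0.014) × 114.0 × 3.055^(2/3) × 0.0049^(1/2) = 1784 ft³/s

1780 ft³/s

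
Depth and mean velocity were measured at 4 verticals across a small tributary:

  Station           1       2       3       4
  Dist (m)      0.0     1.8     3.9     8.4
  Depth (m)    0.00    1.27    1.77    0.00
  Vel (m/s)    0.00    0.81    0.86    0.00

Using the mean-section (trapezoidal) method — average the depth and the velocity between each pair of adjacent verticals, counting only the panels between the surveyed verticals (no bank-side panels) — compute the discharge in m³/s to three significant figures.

Panel 1-2: Δb = 1.8 m, d̄ = (0.00+1.27)/2 = 0.635, v̄ = (0.00+0.81)/2 = 0.405 → q = 1.8×0.635×0.405 = 0.4629 m³/s
Panel 2-3: Δb = 2.1 m, d̄ = (1.27+1.77)/2 = 1.52, v̄ = (0.81+0.86)/2 = 0.835 → q = 2.1×1.52×0.835 = 2.665 m³/s
Panel 3-4: Δb = 4.5 m, d̄ = (1.77+0.00)/2 = 0.885, v̄ = (0.86+0.00)/2 = 0.43 → q = 4.5×0.885×0.43 = 1.712 m³/s
Q = Σ q = 4.841 m³/s

4.84 m³/s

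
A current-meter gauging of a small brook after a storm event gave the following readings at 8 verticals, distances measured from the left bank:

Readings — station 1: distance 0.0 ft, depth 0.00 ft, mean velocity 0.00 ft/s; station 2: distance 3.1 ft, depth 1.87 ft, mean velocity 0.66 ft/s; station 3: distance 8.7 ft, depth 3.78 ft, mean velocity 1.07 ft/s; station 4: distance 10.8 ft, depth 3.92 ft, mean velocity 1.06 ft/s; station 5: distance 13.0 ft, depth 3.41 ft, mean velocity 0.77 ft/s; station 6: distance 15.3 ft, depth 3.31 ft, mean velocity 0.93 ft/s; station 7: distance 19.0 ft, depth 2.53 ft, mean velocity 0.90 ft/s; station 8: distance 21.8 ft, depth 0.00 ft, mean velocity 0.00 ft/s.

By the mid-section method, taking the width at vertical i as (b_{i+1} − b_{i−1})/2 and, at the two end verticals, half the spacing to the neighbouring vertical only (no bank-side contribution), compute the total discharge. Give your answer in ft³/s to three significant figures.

w_2 = (8.7 − 0.0)/2 = 4.35 ft; q_2 = 0.66 × 1.87 × 4.35 = 5.369 ft³/s
w_3 = (10.8 − 3.1)/2 = 3.85 ft; q_3 = 1.07 × 3.78 × 3.85 = 15.57 ft³/s
w_4 = (13.0 − 8.7)/2 = 2.15 ft; q_4 = 1.06 × 3.92 × 2.15 = 8.934 ft³/s
w_5 = (15.3 − 10.8)/2 = 2.25 ft; q_5 = 0.77 × 3.41 × 2.25 = 5.908 ft³/s
w_6 = (19.0 − 13.0)/2 = 3 ft; q_6 = 0.93 × 3.31 × 3 = 9.235 ft³/s
w_7 = (21.8 − 15.3)/2 = 3.25 ft; q_7 = 0.90 × 2.53 × 3.25 = 7.400 ft³/s
Stations 1, 8 contribute zero (depth or velocity is 0).
Q = Σ qᵢ = 52.42 ft³/s

52.4 ft³/s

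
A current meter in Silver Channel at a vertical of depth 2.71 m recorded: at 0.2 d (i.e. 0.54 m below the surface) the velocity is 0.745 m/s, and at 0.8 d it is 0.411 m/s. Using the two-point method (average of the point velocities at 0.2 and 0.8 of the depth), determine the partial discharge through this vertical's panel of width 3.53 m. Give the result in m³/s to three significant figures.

v̄ = (0.745 + 0.411) / 2 = 0.5780 m/s
q = v̄ × d × w = 0.5780 × 2.71 × 3.53 = 5.529 m³/s

5.53 m³/s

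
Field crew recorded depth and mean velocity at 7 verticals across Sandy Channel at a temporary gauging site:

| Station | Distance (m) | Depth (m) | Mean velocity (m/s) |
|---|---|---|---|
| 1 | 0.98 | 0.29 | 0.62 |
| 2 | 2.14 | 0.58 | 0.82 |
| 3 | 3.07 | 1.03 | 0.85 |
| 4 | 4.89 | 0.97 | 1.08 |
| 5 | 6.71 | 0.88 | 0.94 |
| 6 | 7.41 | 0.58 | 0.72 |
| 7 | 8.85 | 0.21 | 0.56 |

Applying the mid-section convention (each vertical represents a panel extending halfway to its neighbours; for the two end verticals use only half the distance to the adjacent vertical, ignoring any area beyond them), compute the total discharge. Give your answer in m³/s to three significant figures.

w_1 = (2.14 − 0.98)/2 = 0.58 m; q_1 = 0.62 × 0.29 × 0.58 = 0.1043 m³/s
w_2 = (3.07 − 0.98)/2 = 1.045 m; q_2 = 0.82 × 0.58 × 1.045 = 0.4970 m³/s
w_3 = (4.89 − 2.14)/2 = 1.375 m; q_3 = 0.85 × 1.03 × 1.375 = 1.204 m³/s
w_4 = (6.71 − 3.07)/2 = 1.82 m; q_4 = 1.08 × 0.97 × 1.82 = 1.907 m³/s
w_5 = (7.41 − 4.89)/2 = 1.26 m; q_5 = 0.94 × 0.88 × 1.26 = 1.042 m³/s
w_6 = (8.85 − 6.71)/2 = 1.07 m; q_6 = 0.72 × 0.58 × 1.07 = 0.4468 m³/s
w_7 = (8.85 − 7.41)/2 = 0.72 m; q_7 = 0.56 × 0.21 × 0.72 = 0.08467 m³/s
Q = Σ qᵢ = 5.286 m³/s

5.29 m³/s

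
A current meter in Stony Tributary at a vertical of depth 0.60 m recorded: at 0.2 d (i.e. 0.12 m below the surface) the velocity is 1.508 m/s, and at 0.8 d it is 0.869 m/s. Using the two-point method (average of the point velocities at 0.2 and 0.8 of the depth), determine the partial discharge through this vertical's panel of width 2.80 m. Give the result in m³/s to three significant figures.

2.00 m³/s

v̄ = (1.508 + 0.869) / 2 = 1.189 m/s
q = v̄ × d × w = 1.189 × 0.60 × 2.80 = 1.997 m³/s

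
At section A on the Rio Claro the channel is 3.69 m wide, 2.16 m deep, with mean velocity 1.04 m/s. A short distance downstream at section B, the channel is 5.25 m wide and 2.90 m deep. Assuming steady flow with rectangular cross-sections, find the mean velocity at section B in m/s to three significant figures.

0.544 m/s

Q = A₁V₁ = (3.69×2.16) × 1.04 = 8.289 m³/s
A₂ = 5.25 × 2.90 = 15.23 m²
V₂ = Q/A₂ = 8.289/15.23 = 0.5444 m/s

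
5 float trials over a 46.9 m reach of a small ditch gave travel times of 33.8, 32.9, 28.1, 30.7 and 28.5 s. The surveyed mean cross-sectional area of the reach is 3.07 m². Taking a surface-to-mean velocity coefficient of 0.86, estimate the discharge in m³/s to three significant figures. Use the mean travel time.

t̄ = (33.8 + 32.9 + 28.1 + 30.7 + 28.5) / 5 = 30.8 s
v_surface = L / t̄ = 46.9 / 30.8 = 1.523 m/s
v_mean = 0.86 × 1.523 = 1.310 m/s
Q = A × v_mean = 3.07 × 1.310 = 4.020 m³/s

4.02 m³/s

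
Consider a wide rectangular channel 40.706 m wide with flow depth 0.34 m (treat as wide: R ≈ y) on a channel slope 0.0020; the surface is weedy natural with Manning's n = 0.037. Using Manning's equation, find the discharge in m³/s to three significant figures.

A = b·y = 40.706 × 0.34 = 13.84 m²
Wide channel: R ≈ y = 0.34 m
Q = (1/n)·A·R^(2/3)·S^(1/2) = (1/0.037) × 13.84 × 0.3400^(2/3) × 0.0020^(1/2) = 8.149 m³/s

8.15 m³/s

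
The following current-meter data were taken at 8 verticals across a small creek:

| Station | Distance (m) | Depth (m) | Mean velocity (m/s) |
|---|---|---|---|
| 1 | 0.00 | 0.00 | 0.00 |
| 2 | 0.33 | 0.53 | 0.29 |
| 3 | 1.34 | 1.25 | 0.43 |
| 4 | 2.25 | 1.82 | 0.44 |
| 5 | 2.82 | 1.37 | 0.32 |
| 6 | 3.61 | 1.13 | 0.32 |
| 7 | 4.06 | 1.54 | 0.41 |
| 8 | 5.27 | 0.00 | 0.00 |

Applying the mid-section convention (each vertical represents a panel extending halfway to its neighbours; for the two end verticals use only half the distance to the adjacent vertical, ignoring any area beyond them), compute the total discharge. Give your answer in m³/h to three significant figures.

w_2 = (1.34 − 0.00)/2 = 0.67 m; q_2 = 0.29 × 0.53 × 0.67 = 0.1030 m³/s
w_3 = (2.25 − 0.33)/2 = 0.96 m; q_3 = 0.43 × 1.25 × 0.96 = 0.5160 m³/s
w_4 = (2.82 − 1.34)/2 = 0.74 m; q_4 = 0.44 × 1.82 × 0.74 = 0.5926 m³/s
w_5 = (3.61 − 2.25)/2 = 0.68 m; q_5 = 0.32 × 1.37 × 0.68 = 0.2981 m³/s
w_6 = (4.06 − 2.82)/2 = 0.62 m; q_6 = 0.32 × 1.13 × 0.62 = 0.2242 m³/s
w_7 = (5.27 − 3.61)/2 = 0.83 m; q_7 = 0.41 × 1.54 × 0.83 = 0.5241 m³/s
Stations 1, 8 contribute zero (depth or velocity is 0).
Q = Σ qᵢ = 2.258 m³/s
= 2.258 × 3600 = 8129 m³/h

8130 m³/h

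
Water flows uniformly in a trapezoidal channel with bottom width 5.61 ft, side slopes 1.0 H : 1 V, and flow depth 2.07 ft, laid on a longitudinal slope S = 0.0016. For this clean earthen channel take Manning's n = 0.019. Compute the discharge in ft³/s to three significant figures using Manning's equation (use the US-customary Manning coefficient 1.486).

61.8 ft³/s

A = (b + z·y)·y = (5.61 + 1.0×2.07)×2.07 = 15.90 ft²
P = b + 2y√(1+z²) = 5.61 + 2×2.07×√(1+1.0²) = 11.46 ft
R = A/P = 15.90/11.46 = 1.387 ft
Q = (1.486/n)·A·R^(2/3)·S^(1/2) = (1.486/0.019) × 15.90 × 1.387^(2/3) × 0.0016^(1/2) = 61.84 ft³/s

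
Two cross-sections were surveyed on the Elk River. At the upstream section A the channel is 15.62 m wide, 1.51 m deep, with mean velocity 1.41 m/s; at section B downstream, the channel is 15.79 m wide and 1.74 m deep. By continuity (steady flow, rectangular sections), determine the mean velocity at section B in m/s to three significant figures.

1.21 m/s

Q = A₁V₁ = (15.62×1.51) × 1.41 = 33.26 m³/s
A₂ = 15.79 × 1.74 = 27.47 m²
V₂ = Q/A₂ = 33.26/27.47 = 1.210 m/s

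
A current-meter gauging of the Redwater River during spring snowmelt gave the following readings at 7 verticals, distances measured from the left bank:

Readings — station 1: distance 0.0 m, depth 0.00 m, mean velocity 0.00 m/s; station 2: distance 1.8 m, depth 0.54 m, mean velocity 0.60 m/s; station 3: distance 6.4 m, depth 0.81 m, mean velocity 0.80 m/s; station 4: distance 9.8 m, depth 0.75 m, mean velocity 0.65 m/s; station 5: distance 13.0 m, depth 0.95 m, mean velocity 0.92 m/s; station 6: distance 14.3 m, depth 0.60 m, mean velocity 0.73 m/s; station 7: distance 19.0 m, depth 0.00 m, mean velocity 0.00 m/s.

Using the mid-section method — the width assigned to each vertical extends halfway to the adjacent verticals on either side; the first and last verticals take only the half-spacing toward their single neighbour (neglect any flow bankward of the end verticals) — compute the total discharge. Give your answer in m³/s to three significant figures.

8.52 m³/s

w_2 = (6.4 − 0.0)/2 = 3.2 m; q_2 = 0.60 × 0.54 × 3.2 = 1.037 m³/s
w_3 = (9.8 − 1.8)/2 = 4 m; q_3 = 0.80 × 0.81 × 4 = 2.592 m³/s
w_4 = (13.0 − 6.4)/2 = 3.3 m; q_4 = 0.65 × 0.75 × 3.3 = 1.609 m³/s
w_5 = (14.3 − 9.8)/2 = 2.25 m; q_5 = 0.92 × 0.95 × 2.25 = 1.967 m³/s
w_6 = (19.0 − 13.0)/2 = 3 m; q_6 = 0.73 × 0.60 × 3 = 1.314 m³/s
Stations 1, 7 contribute zero (depth or velocity is 0).
Q = Σ qᵢ = 8.518 m³/s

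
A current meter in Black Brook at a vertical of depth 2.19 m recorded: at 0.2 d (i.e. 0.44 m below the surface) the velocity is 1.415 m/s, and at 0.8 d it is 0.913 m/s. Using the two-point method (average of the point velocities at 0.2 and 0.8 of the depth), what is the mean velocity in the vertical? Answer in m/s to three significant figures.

1.16 m/s

v̄ = (1.415 + 0.913) / 2 = 1.164 m/s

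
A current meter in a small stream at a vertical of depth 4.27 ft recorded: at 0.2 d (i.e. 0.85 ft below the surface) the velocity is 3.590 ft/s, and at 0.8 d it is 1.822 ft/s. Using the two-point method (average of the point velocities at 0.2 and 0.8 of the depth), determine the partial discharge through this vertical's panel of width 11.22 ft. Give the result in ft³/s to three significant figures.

v̄ = (3.590 + 1.822) / 2 = 2.706 ft/s
q = v̄ × d × w = 2.706 × 4.27 × 11.22 = 129.6 ft³/s

130 ft³/s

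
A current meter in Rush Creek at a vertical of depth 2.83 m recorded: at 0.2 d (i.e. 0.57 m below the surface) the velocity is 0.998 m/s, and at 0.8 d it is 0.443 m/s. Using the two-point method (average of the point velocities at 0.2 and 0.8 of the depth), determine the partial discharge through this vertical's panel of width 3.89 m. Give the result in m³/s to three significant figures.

7.93 m³/s

v̄ = (0.998 + 0.443) / 2 = 0.7205 m/s
q = v̄ × d × w = 0.7205 × 2.83 × 3.89 = 7.932 m³/s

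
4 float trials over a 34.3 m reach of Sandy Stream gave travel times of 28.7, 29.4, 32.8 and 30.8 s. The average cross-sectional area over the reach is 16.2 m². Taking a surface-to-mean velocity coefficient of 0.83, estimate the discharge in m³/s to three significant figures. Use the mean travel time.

15.2 m³/s

t̄ = (28.7 + 29.4 + 32.8 + 30.8) / 4 = 30.425 s
v_surface = L / t̄ = 34.3 / 30.425 = 1.127 m/s
v_mean = 0.83 × 1.127 = 0.9357 m/s
Q = A × v_mean = 16.2 × 0.9357 = 15.16 m³/s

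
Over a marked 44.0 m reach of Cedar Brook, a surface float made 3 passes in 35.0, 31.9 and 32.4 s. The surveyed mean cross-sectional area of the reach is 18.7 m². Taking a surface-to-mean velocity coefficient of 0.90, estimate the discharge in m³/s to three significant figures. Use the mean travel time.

t̄ = (35.0 + 31.9 + 32.4) / 3 = 33.1 s
v_surface = L / t̄ = 44.0 / 33.1 = 1.329 m/s
v_mean = 0.90 × 1.329 = 1.196 m/s
Q = A × v_mean = 18.7 × 1.196 = 22.37 m³/s

22.4 m³/s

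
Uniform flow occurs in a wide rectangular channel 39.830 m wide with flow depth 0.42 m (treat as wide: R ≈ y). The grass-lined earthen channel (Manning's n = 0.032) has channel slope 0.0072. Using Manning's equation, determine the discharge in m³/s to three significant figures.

24.9 m³/s

A = b·y = 39.830 × 0.42 = 16.73 m²
Wide channel: R ≈ y = 0.42 m
Q = (1/n)·A·R^(2/3)·S^(1/2) = (1/0.032) × 16.73 × 0.4200^(2/3) × 0.0072^(1/2) = 24.88 m³/s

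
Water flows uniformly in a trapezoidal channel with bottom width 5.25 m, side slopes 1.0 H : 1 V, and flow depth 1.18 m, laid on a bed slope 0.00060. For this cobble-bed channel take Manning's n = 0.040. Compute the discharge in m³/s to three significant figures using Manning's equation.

4.28 m³/s

A = (b + z·y)·y = (5.25 + 1.0×1.18)×1.18 = 7.587 m²
P = b + 2y√(1+z²) = 5.25 + 2×1.18×√(1+1.0²) = 8.588 m
R = A/P = 7.587/8.588 = 0.8835 m
Q = (1/n)·A·R^(2/3)·S^(1/2) = (1/0.040) × 7.587 × 0.8835^(2/3) × 0.00060^(1/2) = 4.278 m³/s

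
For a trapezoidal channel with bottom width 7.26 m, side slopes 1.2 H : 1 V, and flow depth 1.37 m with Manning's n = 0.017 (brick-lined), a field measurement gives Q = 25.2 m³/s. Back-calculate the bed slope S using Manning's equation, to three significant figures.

A = (b + z·y)·y = (7.26 + 1.2×1.37)×1.37 = 12.20 m²
P = b + 2y√(1+z²) = 7.26 + 2×1.37×√(1+1.2²) = 11.54 m
R = A/P = 12.20/11.54 = 1.057 m
S = (Q·n / (1·A·R^(2/3)))² = (25.2×0.017 / (1×12.20×1.038))² = 0.001145

0.00115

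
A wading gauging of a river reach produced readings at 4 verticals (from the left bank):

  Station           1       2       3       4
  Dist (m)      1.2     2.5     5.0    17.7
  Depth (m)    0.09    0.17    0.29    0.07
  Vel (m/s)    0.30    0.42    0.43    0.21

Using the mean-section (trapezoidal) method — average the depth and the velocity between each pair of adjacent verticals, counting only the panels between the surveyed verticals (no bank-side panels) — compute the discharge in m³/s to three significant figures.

1.04 m³/s

Panel 1-2: Δb = 1.3 m, d̄ = (0.09+0.17)/2 = 0.13, v̄ = (0.30+0.42)/2 = 0.36 → q = 1.3×0.13×0.36 = 0.06084 m³/s
Panel 2-3: Δb = 2.5 m, d̄ = (0.17+0.29)/2 = 0.23, v̄ = (0.42+0.43)/2 = 0.425 → q = 2.5×0.23×0.425 = 0.2444 m³/s
Panel 3-4: Δb = 12.7 m, d̄ = (0.29+0.07)/2 = 0.18, v̄ = (0.43+0.21)/2 = 0.32 → q = 12.7×0.18×0.32 = 0.7315 m³/s
Q = Σ q = 1.037 m³/s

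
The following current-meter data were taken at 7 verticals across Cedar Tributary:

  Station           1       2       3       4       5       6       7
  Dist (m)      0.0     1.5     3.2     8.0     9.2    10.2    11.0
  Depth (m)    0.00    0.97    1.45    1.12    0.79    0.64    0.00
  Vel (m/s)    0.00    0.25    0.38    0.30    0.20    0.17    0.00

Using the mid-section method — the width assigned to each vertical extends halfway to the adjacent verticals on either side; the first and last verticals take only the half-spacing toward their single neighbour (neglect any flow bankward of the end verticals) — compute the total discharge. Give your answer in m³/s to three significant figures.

3.46 m³/s

w_2 = (3.2 − 0.0)/2 = 1.6 m; q_2 = 0.25 × 0.97 × 1.6 = 0.3880 m³/s
w_3 = (8.0 − 1.5)/2 = 3.25 m; q_3 = 0.38 × 1.45 × 3.25 = 1.791 m³/s
w_4 = (9.2 − 3.2)/2 = 3 m; q_4 = 0.30 × 1.12 × 3 = 1.008 m³/s
w_5 = (10.2 − 8.0)/2 = 1.1 m; q_5 = 0.20 × 0.79 × 1.1 = 0.1738 m³/s
w_6 = (11.0 − 9.2)/2 = 0.9 m; q_6 = 0.17 × 0.64 × 0.9 = 0.09792 m³/s
Stations 1, 7 contribute zero (depth or velocity is 0).
Q = Σ qᵢ = 3.458 m³/s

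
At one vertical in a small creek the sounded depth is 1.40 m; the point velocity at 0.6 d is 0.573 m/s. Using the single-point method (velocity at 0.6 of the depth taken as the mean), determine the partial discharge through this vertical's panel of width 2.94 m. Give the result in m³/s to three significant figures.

2.36 m³/s

v̄ = v₀.₆ = 0.573 m/s
q = v̄ × d × w = 0.5730 × 1.40 × 2.94 = 2.358 m³/s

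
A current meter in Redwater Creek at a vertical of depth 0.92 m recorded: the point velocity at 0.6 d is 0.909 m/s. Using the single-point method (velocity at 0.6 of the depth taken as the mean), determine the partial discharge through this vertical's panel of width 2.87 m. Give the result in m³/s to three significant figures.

v̄ = v₀.₆ = 0.909 m/s
q = v̄ × d × w = 0.9090 × 0.92 × 2.87 = 2.400 m³/s

2.40 m³/s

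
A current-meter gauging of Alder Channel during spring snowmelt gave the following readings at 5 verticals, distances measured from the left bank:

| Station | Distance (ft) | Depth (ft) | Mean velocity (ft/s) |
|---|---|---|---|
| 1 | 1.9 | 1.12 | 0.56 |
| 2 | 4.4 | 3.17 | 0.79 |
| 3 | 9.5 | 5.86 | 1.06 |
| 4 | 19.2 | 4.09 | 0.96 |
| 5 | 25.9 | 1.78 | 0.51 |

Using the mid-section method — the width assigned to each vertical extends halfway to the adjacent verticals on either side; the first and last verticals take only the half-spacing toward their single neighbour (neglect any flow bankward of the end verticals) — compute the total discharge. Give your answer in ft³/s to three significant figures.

w_1 = (4.4 − 1.9)/2 = 1.25 ft; q_1 = 0.56 × 1.12 × 1.25 = 0.7840 ft³/s
w_2 = (9.5 − 1.9)/2 = 3.8 ft; q_2 = 0.79 × 3.17 × 3.8 = 9.516 ft³/s
w_3 = (19.2 − 4.4)/2 = 7.4 ft; q_3 = 1.06 × 5.86 × 7.4 = 45.97 ft³/s
w_4 = (25.9 − 9.5)/2 = 8.2 ft; q_4 = 0.96 × 4.09 × 8.2 = 32.20 ft³/s
w_5 = (25.9 − 19.2)/2 = 3.35 ft; q_5 = 0.51 × 1.78 × 3.35 = 3.041 ft³/s
Q = Σ qᵢ = 91.50 ft³/s

91.5 ft³/s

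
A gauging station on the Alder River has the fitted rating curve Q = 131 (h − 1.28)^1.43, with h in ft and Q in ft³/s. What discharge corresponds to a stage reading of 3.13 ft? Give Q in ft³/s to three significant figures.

Q = 131 × (3.13 − 1.28)^1.43 = 131 × 1.85^1.43 = 315.7 ft³/s

316 ft³/s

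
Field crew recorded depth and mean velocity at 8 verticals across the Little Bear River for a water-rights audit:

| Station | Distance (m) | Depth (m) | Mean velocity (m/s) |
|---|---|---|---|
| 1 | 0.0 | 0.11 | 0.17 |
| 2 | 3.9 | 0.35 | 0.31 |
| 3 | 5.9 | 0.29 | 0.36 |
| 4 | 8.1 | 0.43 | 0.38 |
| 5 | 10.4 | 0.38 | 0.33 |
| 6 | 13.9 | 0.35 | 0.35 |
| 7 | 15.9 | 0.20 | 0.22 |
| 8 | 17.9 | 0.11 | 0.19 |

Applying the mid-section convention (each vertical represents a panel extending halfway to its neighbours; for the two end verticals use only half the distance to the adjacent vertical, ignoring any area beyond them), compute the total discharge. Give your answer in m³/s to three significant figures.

1.75 m³/s

w_1 = (3.9 − 0.0)/2 = 1.95 m; q_1 = 0.17 × 0.11 × 1.95 = 0.03647 m³/s
w_2 = (5.9 − 0.0)/2 = 2.95 m; q_2 = 0.31 × 0.35 × 2.95 = 0.3201 m³/s
w_3 = (8.1 − 3.9)/2 = 2.1 m; q_3 = 0.36 × 0.29 × 2.1 = 0.2192 m³/s
w_4 = (10.4 − 5.9)/2 = 2.25 m; q_4 = 0.38 × 0.43 × 2.25 = 0.3677 m³/s
w_5 = (13.9 − 8.1)/2 = 2.9 m; q_5 = 0.33 × 0.38 × 2.9 = 0.3637 m³/s
w_6 = (15.9 − 10.4)/2 = 2.75 m; q_6 = 0.35 × 0.35 × 2.75 = 0.3369 m³/s
w_7 = (17.9 − 13.9)/2 = 2 m; q_7 = 0.22 × 0.20 × 2 = 0.08800 m³/s
w_8 = (17.9 − 15.9)/2 = 1 m; q_8 = 0.19 × 0.11 × 1 = 0.02090 m³/s
Q = Σ qᵢ = 1.753 m³/s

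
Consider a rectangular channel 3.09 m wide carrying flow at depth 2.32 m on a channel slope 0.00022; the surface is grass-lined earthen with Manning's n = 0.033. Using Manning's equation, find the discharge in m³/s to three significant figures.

A = b·y = 3.09 × 2.32 = 7.169 m²
P = b + 2y = 3.09 + 2×2.32 = 7.730 m
R = A/P = 7.169/7.730 = 0.9274 m
Q = (1/n)·A·R^(2/3)·S^(1/2) = (1/0.033) × 7.169 × 0.9274^(2/3) × 0.00022^(1/2) = 3.064 m³/s

3.06 m³/s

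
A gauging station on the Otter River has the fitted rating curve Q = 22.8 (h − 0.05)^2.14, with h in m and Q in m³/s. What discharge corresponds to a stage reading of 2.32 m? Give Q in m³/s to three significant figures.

132 m³/s

Q = 22.8 × (2.32 − 0.05)^2.14 = 22.8 × 2.27^2.14 = 131.8 m³/s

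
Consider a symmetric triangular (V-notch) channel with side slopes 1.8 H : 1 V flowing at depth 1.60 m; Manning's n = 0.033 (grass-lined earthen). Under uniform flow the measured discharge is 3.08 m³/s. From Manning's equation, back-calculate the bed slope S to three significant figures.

A = z·y² = 1.8×1.60² = 4.608 m²
P = 2y√(1+z²) = 2×1.60×√(1+1.8²) = 6.589 m
R = A/P = 4.608/6.589 = 0.6993 m
S = (Q·n / (1·A·R^(2/3)))² = (3.08×0.033 / (1×4.608×0.7879))² = 0.0007838

0.000784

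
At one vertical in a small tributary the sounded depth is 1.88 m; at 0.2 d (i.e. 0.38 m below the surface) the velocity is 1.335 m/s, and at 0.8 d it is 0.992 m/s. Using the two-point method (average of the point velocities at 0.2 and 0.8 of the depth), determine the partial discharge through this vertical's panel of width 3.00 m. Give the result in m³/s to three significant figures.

6.56 m³/s

v̄ = (1.335 + 0.992) / 2 = 1.164 m/s
q = v̄ × d × w = 1.164 × 1.88 × 3.00 = 6.562 m³/s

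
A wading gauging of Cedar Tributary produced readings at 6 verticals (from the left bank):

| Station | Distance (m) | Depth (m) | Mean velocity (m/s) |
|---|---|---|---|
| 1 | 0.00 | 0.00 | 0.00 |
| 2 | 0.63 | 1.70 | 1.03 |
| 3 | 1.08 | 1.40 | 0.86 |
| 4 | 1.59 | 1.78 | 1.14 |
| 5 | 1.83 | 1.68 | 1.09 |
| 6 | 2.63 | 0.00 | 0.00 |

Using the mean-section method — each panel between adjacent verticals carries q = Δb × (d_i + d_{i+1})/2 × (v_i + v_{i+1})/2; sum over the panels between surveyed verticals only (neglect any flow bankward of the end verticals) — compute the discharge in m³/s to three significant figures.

Panel 1-2: Δb = 0.63 m, d̄ = (0.00+1.70)/2 = 0.85, v̄ = (0.00+1.03)/2 = 0.515 → q = 0.63×0.85×0.515 = 0.2758 m³/s
Panel 2-3: Δb = 0.45 m, d̄ = (1.70+1.40)/2 = 1.55, v̄ = (1.03+0.86)/2 = 0.945 → q = 0.45×1.55×0.945 = 0.6591 m³/s
Panel 3-4: Δb = 0.51 m, d̄ = (1.40+1.78)/2 = 1.59, v̄ = (0.86+1.14)/2 = 1 → q = 0.51×1.59×1 = 0.8109 m³/s
Panel 4-5: Δb = 0.24 m, d̄ = (1.78+1.68)/2 = 1.73, v̄ = (1.14+1.09)/2 = 1.115 → q = 0.24×1.73×1.115 = 0.4629 m³/s
Panel 5-6: Δb = 0.8 m, d̄ = (1.68+0.00)/2 = 0.84, v̄ = (1.09+0.00)/2 = 0.545 → q = 0.8×0.84×0.545 = 0.3662 m³/s
Q = Σ q = 2.575 m³/s

2.58 m³/s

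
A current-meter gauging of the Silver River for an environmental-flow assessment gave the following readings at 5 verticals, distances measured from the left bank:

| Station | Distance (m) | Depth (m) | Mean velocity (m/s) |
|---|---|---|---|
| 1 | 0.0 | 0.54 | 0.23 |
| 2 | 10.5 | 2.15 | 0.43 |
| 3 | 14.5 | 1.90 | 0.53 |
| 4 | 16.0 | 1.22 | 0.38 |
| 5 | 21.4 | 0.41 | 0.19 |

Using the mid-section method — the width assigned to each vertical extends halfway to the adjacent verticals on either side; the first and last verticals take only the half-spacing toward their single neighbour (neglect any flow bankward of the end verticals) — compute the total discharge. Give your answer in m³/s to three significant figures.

w_1 = (10.5 − 0.0)/2 = 5.25 m; q_1 = 0.23 × 0.54 × 5.25 = 0.6521 m³/s
w_2 = (14.5 − 0.0)/2 = 7.25 m; q_2 = 0.43 × 2.15 × 7.25 = 6.703 m³/s
w_3 = (16.0 − 10.5)/2 = 2.75 m; q_3 = 0.53 × 1.90 × 2.75 = 2.769 m³/s
w_4 = (21.4 − 14.5)/2 = 3.45 m; q_4 = 0.38 × 1.22 × 3.45 = 1.599 m³/s
w_5 = (21.4 − 16.0)/2 = 2.7 m; q_5 = 0.19 × 0.41 × 2.7 = 0.2103 m³/s
Q = Σ qᵢ = 11.93 m³/s

11.9 m³/s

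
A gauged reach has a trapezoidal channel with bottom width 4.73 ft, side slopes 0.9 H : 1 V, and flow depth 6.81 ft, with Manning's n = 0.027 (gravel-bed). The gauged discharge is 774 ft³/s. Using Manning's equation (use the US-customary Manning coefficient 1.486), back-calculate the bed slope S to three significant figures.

0.00764

A = (b + z·y)·y = (4.73 + 0.9×6.81)×6.81 = 73.95 ft²
P = b + 2y√(1+z²) = 4.73 + 2×6.81×√(1+0.9²) = 23.05 ft
R = A/P = 73.95/23.05 = 3.208 ft
S = (Q·n / (1.486·A·R^(2/3)))² = (774×0.027 / (1.486×73.95×2.175))² = 0.007645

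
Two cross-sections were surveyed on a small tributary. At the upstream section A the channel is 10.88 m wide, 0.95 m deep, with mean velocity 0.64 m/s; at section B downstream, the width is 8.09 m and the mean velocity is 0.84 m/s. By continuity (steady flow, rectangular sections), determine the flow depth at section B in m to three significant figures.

0.973 m

Q = A₁V₁ = (10.88×0.95) × 0.64 = 6.615 m³/s
d₂ = Q/(b₂ V₂) = 6.615/(8.09×0.84) = 0.9734 m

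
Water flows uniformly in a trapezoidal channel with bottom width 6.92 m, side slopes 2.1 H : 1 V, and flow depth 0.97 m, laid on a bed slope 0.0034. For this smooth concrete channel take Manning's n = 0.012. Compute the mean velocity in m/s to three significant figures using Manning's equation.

A = (b + z·y)·y = (6.92 + 2.1×0.97)×0.97 = 8.688 m²
P = b + 2y√(1+z²) = 6.92 + 2×0.97×√(1+2.1²) = 11.43 m
R = A/P = 8.688/11.43 = 0.7600 m
Q = (1/n)·A·R^(2/3)·S^(1/2) = (1/0.012) × 8.688 × 0.7600^(2/3) × 0.0034^(1/2) = 35.16 m³/s
V = Q/A = 35.16/8.688 = 4.047 m/s

4.05 m/s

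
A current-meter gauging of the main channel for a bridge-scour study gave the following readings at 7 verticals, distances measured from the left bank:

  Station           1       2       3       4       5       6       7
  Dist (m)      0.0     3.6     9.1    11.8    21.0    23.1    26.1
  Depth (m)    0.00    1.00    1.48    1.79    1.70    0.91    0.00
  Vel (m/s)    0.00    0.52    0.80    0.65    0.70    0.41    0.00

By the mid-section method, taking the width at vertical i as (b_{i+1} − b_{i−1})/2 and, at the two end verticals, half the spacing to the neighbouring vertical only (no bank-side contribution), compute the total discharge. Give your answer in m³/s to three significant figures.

21.8 m³/s

w_2 = (9.1 − 0.0)/2 = 4.55 m; q_2 = 0.52 × 1.00 × 4.55 = 2.366 m³/s
w_3 = (11.8 − 3.6)/2 = 4.1 m; q_3 = 0.80 × 1.48 × 4.1 = 4.854 m³/s
w_4 = (21.0 − 9.1)/2 = 5.95 m; q_4 = 0.65 × 1.79 × 5.95 = 6.923 m³/s
w_5 = (23.1 − 11.8)/2 = 5.65 m; q_5 = 0.70 × 1.70 × 5.65 = 6.724 m³/s
w_6 = (26.1 − 21.0)/2 = 2.55 m; q_6 = 0.41 × 0.91 × 2.55 = 0.9514 m³/s
Stations 1, 7 contribute zero (depth or velocity is 0).
Q = Σ qᵢ = 21.82 m³/s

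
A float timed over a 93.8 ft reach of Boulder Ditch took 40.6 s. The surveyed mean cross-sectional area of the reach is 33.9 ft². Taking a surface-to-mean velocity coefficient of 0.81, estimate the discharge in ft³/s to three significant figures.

63.4 ft³/s

v_surface = L / t̄ = 93.8 / 40.6 = 2.310 ft/s
v_mean = 0.81 × 2.310 = 1.871 ft/s
Q = A × v_mean = 33.9 × 1.871 = 63.44 ft³/s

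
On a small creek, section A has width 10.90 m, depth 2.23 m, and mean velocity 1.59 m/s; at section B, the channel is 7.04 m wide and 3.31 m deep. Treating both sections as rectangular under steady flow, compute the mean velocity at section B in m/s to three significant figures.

1.66 m/s

Q = A₁V₁ = (10.90×2.23) × 1.59 = 38.65 m³/s
A₂ = 7.04 × 3.31 = 23.30 m²
V₂ = Q/A₂ = 38.65/23.30 = 1.659 m/s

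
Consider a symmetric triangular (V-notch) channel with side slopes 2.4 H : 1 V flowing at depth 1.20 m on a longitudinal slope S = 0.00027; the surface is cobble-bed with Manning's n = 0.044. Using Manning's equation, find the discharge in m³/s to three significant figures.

A = z·y² = 2.4×1.20² = 3.456 m²
P = 2y√(1+z²) = 2×1.20×√(1+2.4²) = 6.240 m
R = A/P = 3.456/6.240 = 0.5538 m
Q = (1/n)·A·R^(2/3)·S^(1/2) = (1/0.044) × 3.456 × 0.5538^(2/3) × 0.00027^(1/2) = 0.8704 m³/s

0.870 m³/s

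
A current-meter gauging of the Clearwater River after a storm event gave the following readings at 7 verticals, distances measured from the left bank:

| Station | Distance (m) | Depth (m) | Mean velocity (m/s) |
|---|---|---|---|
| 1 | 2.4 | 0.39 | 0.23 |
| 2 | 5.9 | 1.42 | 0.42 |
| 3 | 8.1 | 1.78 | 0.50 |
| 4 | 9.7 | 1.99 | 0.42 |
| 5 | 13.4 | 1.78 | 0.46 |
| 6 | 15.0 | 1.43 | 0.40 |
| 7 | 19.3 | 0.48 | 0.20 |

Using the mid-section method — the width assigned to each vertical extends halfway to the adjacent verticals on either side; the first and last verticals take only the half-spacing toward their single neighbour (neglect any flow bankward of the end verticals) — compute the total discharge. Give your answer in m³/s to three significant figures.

w_1 = (5.9 − 2.4)/2 = 1.75 m; q_1 = 0.23 × 0.39 × 1.75 = 0.1570 m³/s
w_2 = (8.1 − 2.4)/2 = 2.85 m; q_2 = 0.42 × 1.42 × 2.85 = 1.700 m³/s
w_3 = (9.7 − 5.9)/2 = 1.9 m; q_3 = 0.50 × 1.78 × 1.9 = 1.691 m³/s
w_4 = (13.4 − 8.1)/2 = 2.65 m; q_4 = 0.42 × 1.99 × 2.65 = 2.215 m³/s
w_5 = (15.0 − 9.7)/2 = 2.65 m; q_5 = 0.46 × 1.78 × 2.65 = 2.170 m³/s
w_6 = (19.3 − 13.4)/2 = 2.95 m; q_6 = 0.40 × 1.43 × 2.95 = 1.687 m³/s
w_7 = (19.3 − 15.0)/2 = 2.15 m; q_7 = 0.20 × 0.48 × 2.15 = 0.2064 m³/s
Q = Σ qᵢ = 9.826 m³/s

9.83 m³/s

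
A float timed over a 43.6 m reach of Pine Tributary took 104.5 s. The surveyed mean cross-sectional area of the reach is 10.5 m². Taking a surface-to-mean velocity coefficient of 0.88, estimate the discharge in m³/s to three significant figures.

3.86 m³/s

v_surface = L / t̄ = 43.6 / 104.5 = 0.4172 m/s
v_mean = 0.88 × 0.4172 = 0.3672 m/s
Q = A × v_mean = 10.5 × 0.3672 = 3.855 m³/s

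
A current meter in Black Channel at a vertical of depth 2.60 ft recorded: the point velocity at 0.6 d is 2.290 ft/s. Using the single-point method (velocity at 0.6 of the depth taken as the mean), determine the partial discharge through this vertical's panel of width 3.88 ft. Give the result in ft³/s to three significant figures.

v̄ = v₀.₆ = 2.290 ft/s
q = v̄ × d × w = 2.290 × 2.60 × 3.88 = 23.10 ft³/s

23.1 ft³/s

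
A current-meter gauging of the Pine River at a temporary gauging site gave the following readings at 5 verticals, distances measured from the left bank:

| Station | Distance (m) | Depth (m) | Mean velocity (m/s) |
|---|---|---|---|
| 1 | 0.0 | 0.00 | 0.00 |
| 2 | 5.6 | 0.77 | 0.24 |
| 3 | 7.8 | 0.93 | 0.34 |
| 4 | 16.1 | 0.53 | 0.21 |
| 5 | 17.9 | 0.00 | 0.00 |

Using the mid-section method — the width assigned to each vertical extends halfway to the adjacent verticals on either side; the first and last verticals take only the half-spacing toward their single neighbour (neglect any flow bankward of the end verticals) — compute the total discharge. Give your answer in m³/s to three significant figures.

2.94 m³/s

w_2 = (7.8 − 0.0)/2 = 3.9 m; q_2 = 0.24 × 0.77 × 3.9 = 0.7207 m³/s
w_3 = (16.1 − 5.6)/2 = 5.25 m; q_3 = 0.34 × 0.93 × 5.25 = 1.660 m³/s
w_4 = (17.9 − 7.8)/2 = 5.05 m; q_4 = 0.21 × 0.53 × 5.05 = 0.5621 m³/s
Stations 1, 5 contribute zero (depth or velocity is 0).
Q = Σ qᵢ = 2.943 m³/s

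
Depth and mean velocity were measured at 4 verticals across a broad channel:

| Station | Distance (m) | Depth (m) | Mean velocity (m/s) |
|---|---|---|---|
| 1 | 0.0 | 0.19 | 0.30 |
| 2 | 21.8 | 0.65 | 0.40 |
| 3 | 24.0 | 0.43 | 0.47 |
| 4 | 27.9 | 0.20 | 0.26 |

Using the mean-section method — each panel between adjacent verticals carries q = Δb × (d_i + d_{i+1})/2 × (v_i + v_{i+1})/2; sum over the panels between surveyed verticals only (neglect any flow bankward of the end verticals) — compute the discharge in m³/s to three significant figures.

Panel 1-2: Δb = 21.8 m, d̄ = (0.19+0.65)/2 = 0.42, v̄ = (0.30+0.40)/2 = 0.35 → q = 21.8×0.42×0.35 = 3.205 m³/s
Panel 2-3: Δb = 2.2 m, d̄ = (0.65+0.43)/2 = 0.54, v̄ = (0.40+0.47)/2 = 0.435 → q = 2.2×0.54×0.435 = 0.5168 m³/s
Panel 3-4: Δb = 3.9 m, d̄ = (0.43+0.20)/2 = 0.315, v̄ = (0.47+0.26)/2 = 0.365 → q = 3.9×0.315×0.365 = 0.4484 m³/s
Q = Σ q = 4.170 m³/s

4.17 m³/s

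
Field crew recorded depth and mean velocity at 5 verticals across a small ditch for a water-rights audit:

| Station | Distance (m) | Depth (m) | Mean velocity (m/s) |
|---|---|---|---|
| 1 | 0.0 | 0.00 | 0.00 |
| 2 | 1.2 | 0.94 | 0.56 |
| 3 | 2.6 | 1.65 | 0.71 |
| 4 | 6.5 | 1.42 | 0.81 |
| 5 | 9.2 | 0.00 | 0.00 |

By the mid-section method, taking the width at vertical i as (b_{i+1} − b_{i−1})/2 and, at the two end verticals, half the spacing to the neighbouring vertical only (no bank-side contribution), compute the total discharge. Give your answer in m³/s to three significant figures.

w_2 = (2.6 − 0.0)/2 = 1.3 m; q_2 = 0.56 × 0.94 × 1.3 = 0.6843 m³/s
w_3 = (6.5 − 1.2)/2 = 2.65 m; q_3 = 0.71 × 1.65 × 2.65 = 3.104 m³/s
w_4 = (9.2 − 2.6)/2 = 3.3 m; q_4 = 0.81 × 1.42 × 3.3 = 3.796 m³/s
Stations 1, 5 contribute zero (depth or velocity is 0).
Q = Σ qᵢ = 7.584 m³/s

7.58 m³/s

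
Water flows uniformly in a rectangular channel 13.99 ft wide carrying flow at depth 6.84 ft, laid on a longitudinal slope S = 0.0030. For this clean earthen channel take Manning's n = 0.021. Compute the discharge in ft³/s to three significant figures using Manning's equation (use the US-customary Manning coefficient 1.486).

A = b·y = 13.99 × 6.84 = 95.69 ft²
P = b + 2y = 13.99 + 2×6.84 = 27.67 ft
R = A/P = 95.69/27.67 = 3.458 ft
Q = (1.486/n)·A·R^(2/3)·S^(1/2) = (1.486/0.021) × 95.69 × 3.458^(2/3) × 0.0030^(1/2) = 848.2 ft³/s

848 ft³/s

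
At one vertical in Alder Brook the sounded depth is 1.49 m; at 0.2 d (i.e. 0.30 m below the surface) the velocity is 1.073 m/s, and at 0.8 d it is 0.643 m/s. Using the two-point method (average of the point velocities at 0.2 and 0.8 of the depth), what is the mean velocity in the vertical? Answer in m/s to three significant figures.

0.858 m/s

v̄ = (1.073 + 0.643) / 2 = 0.8580 m/s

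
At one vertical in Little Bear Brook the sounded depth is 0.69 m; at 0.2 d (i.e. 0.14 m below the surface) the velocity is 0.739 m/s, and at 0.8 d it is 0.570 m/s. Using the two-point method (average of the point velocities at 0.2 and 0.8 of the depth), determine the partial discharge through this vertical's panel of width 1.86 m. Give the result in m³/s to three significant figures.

0.840 m³/s

v̄ = (0.739 + 0.570) / 2 = 0.6545 m/s
q = v̄ × d × w = 0.6545 × 0.69 × 1.86 = 0.8400 m³/s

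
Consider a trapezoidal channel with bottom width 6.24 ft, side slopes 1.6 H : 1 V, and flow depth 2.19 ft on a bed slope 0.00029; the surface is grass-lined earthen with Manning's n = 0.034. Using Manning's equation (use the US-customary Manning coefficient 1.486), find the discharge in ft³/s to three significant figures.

20.5 ft³/s

A = (b + z·y)·y = (6.24 + 1.6×2.19)×2.19 = 21.34 ft²
P = b + 2y√(1+z²) = 6.24 + 2×2.19×√(1+1.6²) = 14.50 ft
R = A/P = 21.34/14.50 = 1.471 ft
Q = (1.486/n)·A·R^(2/3)·S^(1/2) = (1.486/0.034) × 21.34 × 1.471^(2/3) × 0.00029^(1/2) = 20.55 ft³/s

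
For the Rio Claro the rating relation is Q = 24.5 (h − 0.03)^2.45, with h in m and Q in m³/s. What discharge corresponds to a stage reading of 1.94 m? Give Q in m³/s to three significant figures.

120 m³/s

Q = 24.5 × (1.94 − 0.03)^2.45 = 24.5 × 1.91^2.45 = 119.6 m³/s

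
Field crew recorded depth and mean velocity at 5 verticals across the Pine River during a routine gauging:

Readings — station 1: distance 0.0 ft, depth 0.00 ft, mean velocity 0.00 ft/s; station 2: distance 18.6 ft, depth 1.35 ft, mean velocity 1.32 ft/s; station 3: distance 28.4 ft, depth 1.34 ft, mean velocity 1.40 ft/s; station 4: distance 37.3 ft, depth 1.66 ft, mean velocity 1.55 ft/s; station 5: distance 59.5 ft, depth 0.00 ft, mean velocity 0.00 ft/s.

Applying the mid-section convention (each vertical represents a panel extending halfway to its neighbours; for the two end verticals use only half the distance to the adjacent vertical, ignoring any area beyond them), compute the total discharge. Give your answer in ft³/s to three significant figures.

82.9 ft³/s

w_2 = (28.4 − 0.0)/2 = 14.2 ft; q_2 = 1.32 × 1.35 × 14.2 = 25.30 ft³/s
w_3 = (37.3 − 18.6)/2 = 9.35 ft; q_3 = 1.40 × 1.34 × 9.35 = 17.54 ft³/s
w_4 = (59.5 − 28.4)/2 = 15.55 ft; q_4 = 1.55 × 1.66 × 15.55 = 40.01 ft³/s
Stations 1, 5 contribute zero (depth or velocity is 0).
Q = Σ qᵢ = 82.86 ft³/s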